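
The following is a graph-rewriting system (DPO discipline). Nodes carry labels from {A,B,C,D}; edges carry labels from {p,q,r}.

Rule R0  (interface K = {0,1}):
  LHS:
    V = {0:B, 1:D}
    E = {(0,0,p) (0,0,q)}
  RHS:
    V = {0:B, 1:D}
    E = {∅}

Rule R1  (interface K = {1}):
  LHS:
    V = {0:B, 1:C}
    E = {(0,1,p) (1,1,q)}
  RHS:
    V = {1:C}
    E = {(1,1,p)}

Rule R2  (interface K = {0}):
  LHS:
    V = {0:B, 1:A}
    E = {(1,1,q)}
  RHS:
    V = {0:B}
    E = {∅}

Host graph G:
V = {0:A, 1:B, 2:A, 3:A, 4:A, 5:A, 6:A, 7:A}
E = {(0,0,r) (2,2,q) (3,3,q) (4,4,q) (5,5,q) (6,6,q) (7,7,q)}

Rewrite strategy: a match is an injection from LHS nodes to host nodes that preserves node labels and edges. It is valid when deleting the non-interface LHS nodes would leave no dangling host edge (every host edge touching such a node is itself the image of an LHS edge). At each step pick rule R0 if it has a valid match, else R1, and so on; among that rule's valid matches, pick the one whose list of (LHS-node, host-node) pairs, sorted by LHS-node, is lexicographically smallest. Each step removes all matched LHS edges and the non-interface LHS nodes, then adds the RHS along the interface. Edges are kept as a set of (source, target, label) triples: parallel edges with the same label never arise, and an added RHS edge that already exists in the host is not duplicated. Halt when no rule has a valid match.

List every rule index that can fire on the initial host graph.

Answer: [R2]

Derivation:
R0: no valid match — LHS pattern not found
R1: no valid match — LHS pattern not found
R2: 6 valid matches — {0↦1, 1↦2}, {0↦1, 1↦3}, {0↦1, 1↦4} (+3 more)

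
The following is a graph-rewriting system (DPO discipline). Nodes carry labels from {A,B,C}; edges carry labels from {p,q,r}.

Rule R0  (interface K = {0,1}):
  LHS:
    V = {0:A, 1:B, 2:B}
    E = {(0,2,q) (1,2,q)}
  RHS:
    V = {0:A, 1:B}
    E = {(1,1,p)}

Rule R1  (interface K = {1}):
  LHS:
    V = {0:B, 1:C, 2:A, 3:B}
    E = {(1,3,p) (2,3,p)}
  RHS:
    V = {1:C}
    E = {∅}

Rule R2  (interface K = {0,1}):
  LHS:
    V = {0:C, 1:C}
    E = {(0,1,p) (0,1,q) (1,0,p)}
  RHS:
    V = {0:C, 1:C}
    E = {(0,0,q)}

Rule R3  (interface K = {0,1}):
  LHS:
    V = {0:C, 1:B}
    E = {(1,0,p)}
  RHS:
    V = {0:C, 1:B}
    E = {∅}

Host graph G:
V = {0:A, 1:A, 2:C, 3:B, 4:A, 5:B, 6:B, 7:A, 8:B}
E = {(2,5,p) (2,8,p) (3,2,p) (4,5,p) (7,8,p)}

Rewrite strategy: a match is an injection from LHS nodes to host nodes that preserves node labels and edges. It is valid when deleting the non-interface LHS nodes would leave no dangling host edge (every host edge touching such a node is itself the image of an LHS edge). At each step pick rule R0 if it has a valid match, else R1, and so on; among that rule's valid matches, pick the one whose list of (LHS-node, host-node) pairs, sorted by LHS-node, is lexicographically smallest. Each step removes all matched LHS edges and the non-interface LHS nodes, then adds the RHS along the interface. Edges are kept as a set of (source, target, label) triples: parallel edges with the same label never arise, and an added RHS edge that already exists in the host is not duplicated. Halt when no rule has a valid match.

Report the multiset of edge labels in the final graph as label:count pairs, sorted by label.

start.  V:9 E:5  edges: 2-p->5 2-p->8 3-p->2 4-p->5 7-p->8
1. fire R1 via {0↦6, 1↦2, 2↦4, 3↦5}  →  V:6 E:3  edges: 2-p->8 3-p->2 7-p->8
2. fire R3 via {0↦2, 1↦3}  →  V:6 E:2  edges: 2-p->8 7-p->8
3. fire R1 via {0↦3, 1↦2, 2↦7, 3↦8}  →  V:3 E:0  edges: ∅
halt: no rule applies after step 3
NF edges: []

Answer: (no edges)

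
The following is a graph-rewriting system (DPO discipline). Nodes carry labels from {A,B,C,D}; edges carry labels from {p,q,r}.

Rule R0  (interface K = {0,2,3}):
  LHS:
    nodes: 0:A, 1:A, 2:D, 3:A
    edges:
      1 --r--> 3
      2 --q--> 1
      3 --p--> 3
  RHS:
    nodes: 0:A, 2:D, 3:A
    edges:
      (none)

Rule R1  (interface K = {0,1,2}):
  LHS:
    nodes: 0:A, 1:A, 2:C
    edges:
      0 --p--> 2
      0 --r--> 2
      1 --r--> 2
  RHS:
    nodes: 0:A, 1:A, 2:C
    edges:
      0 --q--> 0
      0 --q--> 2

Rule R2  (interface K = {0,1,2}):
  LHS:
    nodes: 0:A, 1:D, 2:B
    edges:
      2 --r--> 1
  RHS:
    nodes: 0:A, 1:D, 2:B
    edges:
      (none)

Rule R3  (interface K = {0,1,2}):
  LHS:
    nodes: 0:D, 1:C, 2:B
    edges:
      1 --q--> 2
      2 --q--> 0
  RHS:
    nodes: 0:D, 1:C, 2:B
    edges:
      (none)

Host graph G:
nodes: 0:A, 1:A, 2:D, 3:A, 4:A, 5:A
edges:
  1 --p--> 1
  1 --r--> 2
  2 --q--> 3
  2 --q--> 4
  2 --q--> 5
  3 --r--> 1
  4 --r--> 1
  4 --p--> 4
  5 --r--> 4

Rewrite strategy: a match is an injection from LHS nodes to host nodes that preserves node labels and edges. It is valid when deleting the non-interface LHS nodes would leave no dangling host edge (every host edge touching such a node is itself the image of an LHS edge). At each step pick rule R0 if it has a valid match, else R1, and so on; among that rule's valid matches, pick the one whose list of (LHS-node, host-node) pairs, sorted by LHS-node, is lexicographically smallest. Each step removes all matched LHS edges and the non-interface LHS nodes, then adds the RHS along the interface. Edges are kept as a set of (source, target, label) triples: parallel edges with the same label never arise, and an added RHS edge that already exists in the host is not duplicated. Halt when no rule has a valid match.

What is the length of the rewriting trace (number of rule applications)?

Answer: 2

Rewrite trace:
[0] host  ⇒  6 nodes, 9 edges  {1-p->1 1-r->2 2-q->3 2-q->4 2-q->5 3-r->1 4-r->1 4-p->4 5-r->4}
[1] R0 @ {0↦0, 1↦3, 2↦2, 3↦1}  ⇒  5 nodes, 6 edges  {1-r->2 2-q->4 2-q->5 4-r->1 4-p->4 5-r->4}
[2] R0 @ {0↦0, 1↦5, 2↦2, 3↦4}  ⇒  4 nodes, 3 edges  {1-r->2 2-q->4 4-r->1}
normal form: no rule applies after step 2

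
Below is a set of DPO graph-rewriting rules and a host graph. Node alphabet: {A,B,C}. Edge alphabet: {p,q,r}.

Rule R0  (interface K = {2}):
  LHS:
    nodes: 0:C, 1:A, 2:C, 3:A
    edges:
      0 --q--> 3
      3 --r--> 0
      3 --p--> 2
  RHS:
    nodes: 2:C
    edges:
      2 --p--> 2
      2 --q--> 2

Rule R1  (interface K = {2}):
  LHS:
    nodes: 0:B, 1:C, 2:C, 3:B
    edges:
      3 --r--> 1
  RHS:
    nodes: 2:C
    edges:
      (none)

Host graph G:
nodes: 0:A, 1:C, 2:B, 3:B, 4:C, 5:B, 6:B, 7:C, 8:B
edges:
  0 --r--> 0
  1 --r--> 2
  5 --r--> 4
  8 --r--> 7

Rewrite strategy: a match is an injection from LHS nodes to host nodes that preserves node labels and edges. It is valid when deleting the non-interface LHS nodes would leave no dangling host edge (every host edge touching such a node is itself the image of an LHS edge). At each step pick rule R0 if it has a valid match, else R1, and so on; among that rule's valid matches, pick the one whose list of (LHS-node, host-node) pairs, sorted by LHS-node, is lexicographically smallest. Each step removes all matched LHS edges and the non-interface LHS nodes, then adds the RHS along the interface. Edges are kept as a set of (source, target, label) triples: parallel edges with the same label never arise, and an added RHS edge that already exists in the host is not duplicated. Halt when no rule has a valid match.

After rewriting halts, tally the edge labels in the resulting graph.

Answer: r:2

Rewrite trace:
[0] host  ⇒  9 nodes, 4 edges  {0-r->0 1-r->2 5-r->4 8-r->7}
[1] R1 @ {0↦3, 1↦4, 2↦1, 3↦5}  ⇒  6 nodes, 3 edges  {0-r->0 1-r->2 8-r->7}
[2] R1 @ {0↦6, 1↦7, 2↦1, 3↦8}  ⇒  3 nodes, 2 edges  {0-r->0 1-r->2}
final graph: no rule applies after step 2
NF edges: [(0, 0, 'r'), (1, 2, 'r')]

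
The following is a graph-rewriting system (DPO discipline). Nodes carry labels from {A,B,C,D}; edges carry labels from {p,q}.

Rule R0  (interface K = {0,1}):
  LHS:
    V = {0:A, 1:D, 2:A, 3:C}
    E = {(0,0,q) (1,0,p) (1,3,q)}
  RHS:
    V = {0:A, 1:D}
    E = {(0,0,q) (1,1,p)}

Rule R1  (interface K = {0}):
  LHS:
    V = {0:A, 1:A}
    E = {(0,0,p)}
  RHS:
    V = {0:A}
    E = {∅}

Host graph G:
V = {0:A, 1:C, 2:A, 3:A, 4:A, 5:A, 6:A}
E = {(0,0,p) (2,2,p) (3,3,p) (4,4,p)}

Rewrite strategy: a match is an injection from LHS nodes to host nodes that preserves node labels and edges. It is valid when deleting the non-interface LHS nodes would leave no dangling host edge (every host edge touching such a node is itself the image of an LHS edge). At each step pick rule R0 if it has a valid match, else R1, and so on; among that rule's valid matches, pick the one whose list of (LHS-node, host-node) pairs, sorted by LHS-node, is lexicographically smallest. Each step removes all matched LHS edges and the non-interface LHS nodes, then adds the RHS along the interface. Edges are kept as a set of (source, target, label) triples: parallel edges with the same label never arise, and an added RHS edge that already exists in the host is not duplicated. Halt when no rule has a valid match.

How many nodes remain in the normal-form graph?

Answer: 3

Steps:
initial: |V|=7 |E|=4  E = 0-p->0 2-p->2 3-p->3 4-p->4
step 1: apply R1 at {0↦0, 1↦5}  → |V|=6 |E|=3  E = 2-p->2 3-p->3 4-p->4
step 2: apply R1 at {0↦2, 1↦0}  → |V|=5 |E|=2  E = 3-p->3 4-p->4
step 3: apply R1 at {0↦3, 1↦2}  → |V|=4 |E|=1  E = 4-p->4
step 4: apply R1 at {0↦4, 1↦3}  → |V|=3 |E|=0  E = ∅
final graph: no rule applies after step 4
NF nodes: {1:C, 4:A, 6:A}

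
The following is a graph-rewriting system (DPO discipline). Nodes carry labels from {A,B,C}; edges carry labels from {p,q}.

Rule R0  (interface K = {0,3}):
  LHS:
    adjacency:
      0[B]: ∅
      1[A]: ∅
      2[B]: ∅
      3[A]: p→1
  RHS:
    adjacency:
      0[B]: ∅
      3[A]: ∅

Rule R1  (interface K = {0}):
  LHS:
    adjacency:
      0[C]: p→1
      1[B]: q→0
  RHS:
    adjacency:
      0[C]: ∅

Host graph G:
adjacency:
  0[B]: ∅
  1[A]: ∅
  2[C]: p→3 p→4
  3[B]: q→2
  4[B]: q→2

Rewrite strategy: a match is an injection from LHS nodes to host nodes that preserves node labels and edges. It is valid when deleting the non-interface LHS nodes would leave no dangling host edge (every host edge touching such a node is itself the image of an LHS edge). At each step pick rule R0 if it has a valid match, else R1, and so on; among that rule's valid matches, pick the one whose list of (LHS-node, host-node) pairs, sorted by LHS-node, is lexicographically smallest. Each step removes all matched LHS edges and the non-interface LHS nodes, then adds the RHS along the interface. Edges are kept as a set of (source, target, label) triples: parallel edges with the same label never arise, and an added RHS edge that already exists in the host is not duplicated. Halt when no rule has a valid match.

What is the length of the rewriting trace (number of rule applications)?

Answer: 2

Derivation:
start.  V:5 E:4  edges: 2-p->3 2-p->4 3-q->2 4-q->2
1. fire R1 via {0↦2, 1↦3}  →  V:4 E:2  edges: 2-p->4 4-q->2
2. fire R1 via {0↦2, 1↦4}  →  V:3 E:0  edges: ∅
halt: no rule applies after step 2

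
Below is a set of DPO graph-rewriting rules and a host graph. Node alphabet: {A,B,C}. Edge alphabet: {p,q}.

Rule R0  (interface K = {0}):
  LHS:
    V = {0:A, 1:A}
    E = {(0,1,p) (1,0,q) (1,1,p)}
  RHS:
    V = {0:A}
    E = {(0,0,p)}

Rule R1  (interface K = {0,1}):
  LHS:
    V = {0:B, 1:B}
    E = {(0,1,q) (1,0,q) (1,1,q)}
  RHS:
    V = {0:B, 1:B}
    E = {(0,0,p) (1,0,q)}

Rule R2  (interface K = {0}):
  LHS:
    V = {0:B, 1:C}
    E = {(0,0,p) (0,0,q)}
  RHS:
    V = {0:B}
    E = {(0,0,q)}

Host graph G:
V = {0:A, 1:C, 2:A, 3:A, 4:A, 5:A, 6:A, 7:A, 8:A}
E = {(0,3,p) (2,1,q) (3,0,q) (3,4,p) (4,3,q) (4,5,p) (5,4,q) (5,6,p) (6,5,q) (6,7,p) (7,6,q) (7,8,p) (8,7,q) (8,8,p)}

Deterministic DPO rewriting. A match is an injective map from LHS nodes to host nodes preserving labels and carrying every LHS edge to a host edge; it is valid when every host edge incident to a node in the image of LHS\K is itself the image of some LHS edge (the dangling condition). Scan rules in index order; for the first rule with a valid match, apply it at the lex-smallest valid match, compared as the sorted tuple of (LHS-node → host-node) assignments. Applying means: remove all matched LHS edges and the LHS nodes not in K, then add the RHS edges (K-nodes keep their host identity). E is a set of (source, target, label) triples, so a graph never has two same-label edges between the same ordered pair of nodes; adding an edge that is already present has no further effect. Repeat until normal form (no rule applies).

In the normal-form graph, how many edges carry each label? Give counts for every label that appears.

start.  V:9 E:14  edges: 0-p->3 2-q->1 3-q->0 3-p->4 4-q->3 4-p->5 5-q->4 5-p->6 6-q->5 6-p->7 7-q->6 7-p->8 8-q->7 8-p->8
1. fire R0 via {0↦7, 1↦8}  →  V:8 E:12  edges: 0-p->3 2-q->1 3-q->0 3-p->4 4-q->3 4-p->5 5-q->4 5-p->6 6-q->5 6-p->7 7-q->6 7-p->7
2. fire R0 via {0↦6, 1↦7}  →  V:7 E:10  edges: 0-p->3 2-q->1 3-q->0 3-p->4 4-q->3 4-p->5 5-q->4 5-p->6 6-q->5 6-p->6
3. fire R0 via {0↦5, 1↦6}  →  V:6 E:8  edges: 0-p->3 2-q->1 3-q->0 3-p->4 4-q->3 4-p->5 5-q->4 5-p->5
4. fire R0 via {0↦4, 1↦5}  →  V:5 E:6  edges: 0-p->3 2-q->1 3-q->0 3-p->4 4-q->3 4-p->4
5. fire R0 via {0↦3, 1↦4}  →  V:4 E:4  edges: 0-p->3 2-q->1 3-q->0 3-p->3
6. fire R0 via {0↦0, 1↦3}  →  V:3 E:2  edges: 0-p->0 2-q->1
final graph: no rule applies after step 6
NF edges: [(0, 0, 'p'), (2, 1, 'q')]

Answer: p:1 q:1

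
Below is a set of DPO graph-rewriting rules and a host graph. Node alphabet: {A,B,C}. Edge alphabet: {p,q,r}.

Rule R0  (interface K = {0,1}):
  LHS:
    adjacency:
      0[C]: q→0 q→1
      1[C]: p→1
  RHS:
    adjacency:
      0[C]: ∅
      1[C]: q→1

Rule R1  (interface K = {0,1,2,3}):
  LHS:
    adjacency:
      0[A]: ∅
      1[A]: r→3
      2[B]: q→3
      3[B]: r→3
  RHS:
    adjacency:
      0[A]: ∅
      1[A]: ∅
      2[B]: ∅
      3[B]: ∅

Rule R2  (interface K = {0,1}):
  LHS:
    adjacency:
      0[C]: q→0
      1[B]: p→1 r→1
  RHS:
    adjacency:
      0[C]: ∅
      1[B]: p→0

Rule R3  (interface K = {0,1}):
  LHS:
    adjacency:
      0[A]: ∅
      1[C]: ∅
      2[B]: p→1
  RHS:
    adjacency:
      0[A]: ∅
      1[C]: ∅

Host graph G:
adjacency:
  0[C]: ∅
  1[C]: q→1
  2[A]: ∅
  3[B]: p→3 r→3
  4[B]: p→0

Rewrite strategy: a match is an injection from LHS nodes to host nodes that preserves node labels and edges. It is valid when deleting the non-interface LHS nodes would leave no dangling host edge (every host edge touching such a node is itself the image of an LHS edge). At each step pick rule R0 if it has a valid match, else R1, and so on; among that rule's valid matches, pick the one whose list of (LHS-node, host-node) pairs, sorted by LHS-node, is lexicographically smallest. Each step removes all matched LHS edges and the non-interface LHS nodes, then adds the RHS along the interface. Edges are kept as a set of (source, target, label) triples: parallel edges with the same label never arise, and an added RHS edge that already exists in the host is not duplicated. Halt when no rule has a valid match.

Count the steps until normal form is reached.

start.  V:5 E:4  edges: 1-q->1 3-p->3 3-r->3 4-p->0
1. fire R2 via {0↦1, 1↦3}  →  V:5 E:2  edges: 3-p->1 4-p->0
2. fire R3 via {0↦2, 1↦0, 2↦4}  →  V:4 E:1  edges: 3-p->1
3. fire R3 via {0↦2, 1↦1, 2↦3}  →  V:3 E:0  edges: ∅
normal form: no rule applies after step 3

Answer: 3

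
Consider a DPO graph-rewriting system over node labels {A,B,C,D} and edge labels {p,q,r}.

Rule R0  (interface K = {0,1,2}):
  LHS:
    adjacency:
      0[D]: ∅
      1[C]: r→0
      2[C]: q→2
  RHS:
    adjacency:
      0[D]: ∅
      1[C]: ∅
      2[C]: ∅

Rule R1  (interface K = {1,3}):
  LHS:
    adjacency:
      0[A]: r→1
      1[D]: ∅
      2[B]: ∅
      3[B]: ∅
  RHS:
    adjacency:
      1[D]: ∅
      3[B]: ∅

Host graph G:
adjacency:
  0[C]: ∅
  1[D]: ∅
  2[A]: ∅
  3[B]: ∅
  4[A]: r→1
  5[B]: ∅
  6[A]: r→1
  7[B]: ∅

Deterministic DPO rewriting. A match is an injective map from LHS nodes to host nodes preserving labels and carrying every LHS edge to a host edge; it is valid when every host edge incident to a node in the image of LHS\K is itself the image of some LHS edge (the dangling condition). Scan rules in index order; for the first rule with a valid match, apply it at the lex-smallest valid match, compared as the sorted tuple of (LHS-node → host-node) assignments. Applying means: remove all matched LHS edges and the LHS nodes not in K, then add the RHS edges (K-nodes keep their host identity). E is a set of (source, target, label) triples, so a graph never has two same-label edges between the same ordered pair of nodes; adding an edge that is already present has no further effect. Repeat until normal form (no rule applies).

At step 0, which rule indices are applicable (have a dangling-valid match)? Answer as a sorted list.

R0: no valid match — LHS pattern not found
R1: 12 valid matches — {0↦4, 1↦1, 2↦3, 3↦5}, {0↦4, 1↦1, 2↦3, 3↦7}, {0↦4, 1↦1, 2↦5, 3↦3} (+9 more)

Answer: [R1]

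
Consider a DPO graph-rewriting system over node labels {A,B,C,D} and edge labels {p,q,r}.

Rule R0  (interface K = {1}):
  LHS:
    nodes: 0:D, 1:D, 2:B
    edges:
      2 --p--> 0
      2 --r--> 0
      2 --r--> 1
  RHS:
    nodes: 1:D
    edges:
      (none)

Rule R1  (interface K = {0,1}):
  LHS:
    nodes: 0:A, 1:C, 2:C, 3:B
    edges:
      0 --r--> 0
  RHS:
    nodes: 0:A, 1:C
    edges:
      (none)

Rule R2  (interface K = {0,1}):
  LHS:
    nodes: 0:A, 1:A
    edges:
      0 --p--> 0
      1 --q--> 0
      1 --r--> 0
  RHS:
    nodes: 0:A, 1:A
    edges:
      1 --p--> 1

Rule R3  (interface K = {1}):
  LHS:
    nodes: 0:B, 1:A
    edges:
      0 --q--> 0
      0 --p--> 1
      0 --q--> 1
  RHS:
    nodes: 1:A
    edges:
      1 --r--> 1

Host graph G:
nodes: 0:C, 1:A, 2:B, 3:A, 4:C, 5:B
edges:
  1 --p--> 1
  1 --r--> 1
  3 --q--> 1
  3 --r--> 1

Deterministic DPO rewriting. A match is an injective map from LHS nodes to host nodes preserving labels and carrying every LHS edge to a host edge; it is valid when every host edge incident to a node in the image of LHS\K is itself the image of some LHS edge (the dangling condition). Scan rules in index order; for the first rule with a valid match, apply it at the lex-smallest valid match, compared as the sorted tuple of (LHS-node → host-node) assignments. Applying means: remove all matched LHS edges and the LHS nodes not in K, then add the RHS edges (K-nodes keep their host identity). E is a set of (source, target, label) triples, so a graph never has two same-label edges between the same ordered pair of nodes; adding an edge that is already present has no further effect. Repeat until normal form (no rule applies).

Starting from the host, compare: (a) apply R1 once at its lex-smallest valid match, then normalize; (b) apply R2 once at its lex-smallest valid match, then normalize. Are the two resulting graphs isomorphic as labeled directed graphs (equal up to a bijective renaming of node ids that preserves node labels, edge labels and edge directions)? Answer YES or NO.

Answer: YES

Steps:
branch R1-first: apply at {0↦1, 1↦0, 2↦4, 3↦2} → |E|=3, then 1 more step(s) → NF |V|=4 |E|=1 V={0:C, 1:A, 3:A, 5:B} E=3-p->3
branch R2-first: apply at {0↦1, 1↦3} → |E|=2, then 1 more step(s) → NF |V|=4 |E|=1 V={0:C, 1:A, 3:A, 5:B} E=3-p->3
graphs isomorphic (equal up to label-preserving node renaming)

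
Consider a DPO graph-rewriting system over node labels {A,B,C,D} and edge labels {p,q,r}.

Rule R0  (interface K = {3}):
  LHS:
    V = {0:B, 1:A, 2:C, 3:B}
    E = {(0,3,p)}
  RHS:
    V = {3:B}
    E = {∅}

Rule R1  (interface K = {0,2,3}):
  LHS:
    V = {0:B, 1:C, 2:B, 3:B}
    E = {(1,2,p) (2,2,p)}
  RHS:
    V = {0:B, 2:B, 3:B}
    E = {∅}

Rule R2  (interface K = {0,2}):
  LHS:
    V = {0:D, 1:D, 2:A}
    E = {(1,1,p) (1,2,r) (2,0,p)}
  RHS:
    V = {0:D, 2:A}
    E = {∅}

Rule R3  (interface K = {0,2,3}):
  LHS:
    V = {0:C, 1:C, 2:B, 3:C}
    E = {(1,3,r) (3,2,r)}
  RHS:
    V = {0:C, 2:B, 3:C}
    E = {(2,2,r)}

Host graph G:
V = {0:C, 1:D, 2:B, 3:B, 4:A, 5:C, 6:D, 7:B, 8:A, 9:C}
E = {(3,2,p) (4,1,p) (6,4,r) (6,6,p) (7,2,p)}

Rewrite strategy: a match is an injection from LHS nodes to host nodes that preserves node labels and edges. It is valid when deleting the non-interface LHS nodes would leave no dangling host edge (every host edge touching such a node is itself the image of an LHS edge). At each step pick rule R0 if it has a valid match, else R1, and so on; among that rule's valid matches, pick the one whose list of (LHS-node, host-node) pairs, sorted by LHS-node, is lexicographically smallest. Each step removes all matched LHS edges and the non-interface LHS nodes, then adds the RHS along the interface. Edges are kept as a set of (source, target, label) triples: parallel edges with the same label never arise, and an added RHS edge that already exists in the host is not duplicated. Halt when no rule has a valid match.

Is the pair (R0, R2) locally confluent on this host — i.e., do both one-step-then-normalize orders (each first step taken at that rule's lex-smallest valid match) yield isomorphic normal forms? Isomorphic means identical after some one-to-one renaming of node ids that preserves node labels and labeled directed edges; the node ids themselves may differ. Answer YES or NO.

branch R0-first: apply at {0↦3, 1↦8, 2↦0, 3↦2} → |E|=4, then 2 more step(s) → NF |V|=3 |E|=0 V={1:D, 2:B, 9:C} E=∅
branch R2-first: apply at {0↦1, 1↦6, 2↦4} → |E|=2, then 2 more step(s) → NF |V|=3 |E|=0 V={1:D, 2:B, 9:C} E=∅
graphs isomorphic (equal up to label-preserving node renaming)

Answer: YES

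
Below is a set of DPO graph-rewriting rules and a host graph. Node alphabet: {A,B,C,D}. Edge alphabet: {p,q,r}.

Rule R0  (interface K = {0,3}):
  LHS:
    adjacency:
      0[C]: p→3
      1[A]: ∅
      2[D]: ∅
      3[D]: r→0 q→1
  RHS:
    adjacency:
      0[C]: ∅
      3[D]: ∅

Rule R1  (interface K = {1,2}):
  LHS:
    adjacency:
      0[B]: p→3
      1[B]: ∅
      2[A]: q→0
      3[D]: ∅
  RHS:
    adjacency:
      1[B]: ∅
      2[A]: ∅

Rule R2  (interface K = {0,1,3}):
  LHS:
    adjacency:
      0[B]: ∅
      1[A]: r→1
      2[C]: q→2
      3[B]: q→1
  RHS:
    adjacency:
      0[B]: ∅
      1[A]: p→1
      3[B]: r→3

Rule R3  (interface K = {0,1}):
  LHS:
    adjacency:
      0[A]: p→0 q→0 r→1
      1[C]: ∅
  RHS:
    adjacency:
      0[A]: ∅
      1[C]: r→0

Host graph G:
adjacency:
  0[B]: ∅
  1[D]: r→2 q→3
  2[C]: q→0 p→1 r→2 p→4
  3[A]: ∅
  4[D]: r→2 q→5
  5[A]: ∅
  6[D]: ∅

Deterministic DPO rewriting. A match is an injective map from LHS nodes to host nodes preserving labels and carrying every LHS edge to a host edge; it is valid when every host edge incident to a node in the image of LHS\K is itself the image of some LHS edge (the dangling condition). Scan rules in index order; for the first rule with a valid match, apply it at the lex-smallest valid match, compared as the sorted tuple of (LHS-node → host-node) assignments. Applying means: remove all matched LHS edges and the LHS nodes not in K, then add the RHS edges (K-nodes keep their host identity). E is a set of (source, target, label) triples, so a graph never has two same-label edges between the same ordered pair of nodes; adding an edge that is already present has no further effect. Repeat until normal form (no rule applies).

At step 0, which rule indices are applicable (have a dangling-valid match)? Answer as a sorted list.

R0: 2 valid matches — {0↦2, 1↦3, 2↦6, 3↦1}, {0↦2, 1↦5, 2↦6, 3↦4}
R1: no valid match — LHS pattern not found
R2: no valid match — LHS pattern not found
R3: no valid match — LHS pattern not found

Answer: [R0]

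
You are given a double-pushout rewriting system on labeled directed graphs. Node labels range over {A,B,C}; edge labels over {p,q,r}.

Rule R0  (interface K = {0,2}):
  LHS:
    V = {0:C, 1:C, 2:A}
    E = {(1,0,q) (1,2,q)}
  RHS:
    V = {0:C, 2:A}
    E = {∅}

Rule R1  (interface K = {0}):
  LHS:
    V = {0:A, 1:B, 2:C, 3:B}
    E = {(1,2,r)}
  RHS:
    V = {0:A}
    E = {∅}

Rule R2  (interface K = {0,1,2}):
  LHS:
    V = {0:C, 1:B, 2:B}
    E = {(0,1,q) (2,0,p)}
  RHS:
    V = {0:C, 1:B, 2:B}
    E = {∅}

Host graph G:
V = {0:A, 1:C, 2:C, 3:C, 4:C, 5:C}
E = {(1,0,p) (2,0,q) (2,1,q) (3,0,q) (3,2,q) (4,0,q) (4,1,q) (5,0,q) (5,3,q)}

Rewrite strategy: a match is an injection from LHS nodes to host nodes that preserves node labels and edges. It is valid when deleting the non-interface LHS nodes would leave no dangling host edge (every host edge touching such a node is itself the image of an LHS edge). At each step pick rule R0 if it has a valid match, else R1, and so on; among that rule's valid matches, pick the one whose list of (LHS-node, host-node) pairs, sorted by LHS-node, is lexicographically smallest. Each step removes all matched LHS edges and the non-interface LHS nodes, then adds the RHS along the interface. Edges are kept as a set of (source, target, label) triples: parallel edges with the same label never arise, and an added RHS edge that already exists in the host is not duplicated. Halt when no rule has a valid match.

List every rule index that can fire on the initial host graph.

R0: 2 valid matches — {0↦1, 1↦4, 2↦0}, {0↦3, 1↦5, 2↦0}
R1: no valid match — LHS pattern not found
R2: no valid match — LHS pattern not found

Answer: [R0]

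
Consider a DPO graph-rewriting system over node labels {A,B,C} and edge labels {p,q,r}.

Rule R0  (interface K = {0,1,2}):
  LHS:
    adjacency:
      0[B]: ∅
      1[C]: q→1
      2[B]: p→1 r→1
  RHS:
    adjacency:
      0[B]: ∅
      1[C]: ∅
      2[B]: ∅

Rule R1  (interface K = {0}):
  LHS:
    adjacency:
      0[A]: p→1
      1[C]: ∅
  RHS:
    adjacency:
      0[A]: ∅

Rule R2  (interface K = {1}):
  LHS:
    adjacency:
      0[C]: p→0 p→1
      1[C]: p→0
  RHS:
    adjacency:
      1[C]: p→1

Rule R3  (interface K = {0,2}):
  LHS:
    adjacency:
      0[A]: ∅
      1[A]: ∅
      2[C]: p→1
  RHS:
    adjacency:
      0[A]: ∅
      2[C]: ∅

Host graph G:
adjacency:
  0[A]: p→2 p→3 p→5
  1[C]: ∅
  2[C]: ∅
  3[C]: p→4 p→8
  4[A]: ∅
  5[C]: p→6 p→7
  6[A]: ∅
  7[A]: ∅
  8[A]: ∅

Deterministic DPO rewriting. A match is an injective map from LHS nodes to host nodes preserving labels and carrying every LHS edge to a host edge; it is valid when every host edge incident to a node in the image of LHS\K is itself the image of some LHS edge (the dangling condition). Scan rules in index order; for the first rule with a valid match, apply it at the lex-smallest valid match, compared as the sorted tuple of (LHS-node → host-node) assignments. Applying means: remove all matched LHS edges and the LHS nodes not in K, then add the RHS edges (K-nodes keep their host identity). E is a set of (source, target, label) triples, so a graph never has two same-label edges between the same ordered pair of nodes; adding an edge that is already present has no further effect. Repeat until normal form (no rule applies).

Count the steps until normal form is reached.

initial: |V|=9 |E|=7  E = 0-p->2 0-p->3 0-p->5 3-p->4 3-p->8 5-p->6 5-p->7
step 1: apply R1 at {0↦0, 1↦2}  → |V|=8 |E|=6  E = 0-p->3 0-p->5 3-p->4 3-p->8 5-p->6 5-p->7
step 2: apply R3 at {0↦0, 1↦4, 2↦3}  → |V|=7 |E|=5  E = 0-p->3 0-p->5 3-p->8 5-p->6 5-p->7
step 3: apply R3 at {0↦0, 1↦6, 2↦5}  → |V|=6 |E|=4  E = 0-p->3 0-p->5 3-p->8 5-p->7
step 4: apply R3 at {0↦0, 1↦7, 2↦5}  → |V|=5 |E|=3  E = 0-p->3 0-p->5 3-p->8
step 5: apply R1 at {0↦0, 1↦5}  → |V|=4 |E|=2  E = 0-p->3 3-p->8
step 6: apply R3 at {0↦0, 1↦8, 2↦3}  → |V|=3 |E|=1  E = 0-p->3
step 7: apply R1 at {0↦0, 1↦3}  → |V|=2 |E|=0  E = ∅
final graph: no rule applies after step 7

Answer: 7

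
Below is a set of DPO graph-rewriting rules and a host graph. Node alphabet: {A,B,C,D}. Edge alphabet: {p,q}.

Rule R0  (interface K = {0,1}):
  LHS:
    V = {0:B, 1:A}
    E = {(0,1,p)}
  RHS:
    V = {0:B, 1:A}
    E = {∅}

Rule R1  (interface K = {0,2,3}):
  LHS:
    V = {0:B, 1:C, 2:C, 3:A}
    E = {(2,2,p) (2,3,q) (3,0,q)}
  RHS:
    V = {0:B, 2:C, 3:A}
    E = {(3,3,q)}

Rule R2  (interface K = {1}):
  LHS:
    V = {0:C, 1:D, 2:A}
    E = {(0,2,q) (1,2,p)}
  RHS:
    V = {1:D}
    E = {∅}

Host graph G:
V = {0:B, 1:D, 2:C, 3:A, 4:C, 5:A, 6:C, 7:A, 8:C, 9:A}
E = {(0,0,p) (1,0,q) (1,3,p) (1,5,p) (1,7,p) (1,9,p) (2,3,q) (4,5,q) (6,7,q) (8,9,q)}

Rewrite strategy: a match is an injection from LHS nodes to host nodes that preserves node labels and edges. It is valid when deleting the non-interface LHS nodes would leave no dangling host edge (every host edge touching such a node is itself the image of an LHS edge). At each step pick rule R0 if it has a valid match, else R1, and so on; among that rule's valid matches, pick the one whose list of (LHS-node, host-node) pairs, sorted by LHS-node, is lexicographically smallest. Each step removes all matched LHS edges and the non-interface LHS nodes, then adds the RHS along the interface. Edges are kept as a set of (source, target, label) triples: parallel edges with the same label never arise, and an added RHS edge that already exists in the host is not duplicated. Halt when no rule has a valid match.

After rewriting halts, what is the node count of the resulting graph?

start.  V:10 E:10  edges: 0-p->0 1-q->0 1-p->3 1-p->5 1-p->7 1-p->9 2-q->3 4-q->5 6-q->7 8-q->9
1. fire R2 via {0↦2, 1↦1, 2↦3}  →  V:8 E:8  edges: 0-p->0 1-q->0 1-p->5 1-p->7 1-p->9 4-q->5 6-q->7 8-q->9
2. fire R2 via {0↦4, 1↦1, 2↦5}  →  V:6 E:6  edges: 0-p->0 1-q->0 1-p->7 1-p->9 6-q->7 8-q->9
3. fire R2 via {0↦6, 1↦1, 2↦7}  →  V:4 E:4  edges: 0-p->0 1-q->0 1-p->9 8-q->9
4. fire R2 via {0↦8, 1↦1, 2↦9}  →  V:2 E:2  edges: 0-p->0 1-q->0
normal form: no rule applies after step 4
NF nodes: {0:B, 1:D}

Answer: 2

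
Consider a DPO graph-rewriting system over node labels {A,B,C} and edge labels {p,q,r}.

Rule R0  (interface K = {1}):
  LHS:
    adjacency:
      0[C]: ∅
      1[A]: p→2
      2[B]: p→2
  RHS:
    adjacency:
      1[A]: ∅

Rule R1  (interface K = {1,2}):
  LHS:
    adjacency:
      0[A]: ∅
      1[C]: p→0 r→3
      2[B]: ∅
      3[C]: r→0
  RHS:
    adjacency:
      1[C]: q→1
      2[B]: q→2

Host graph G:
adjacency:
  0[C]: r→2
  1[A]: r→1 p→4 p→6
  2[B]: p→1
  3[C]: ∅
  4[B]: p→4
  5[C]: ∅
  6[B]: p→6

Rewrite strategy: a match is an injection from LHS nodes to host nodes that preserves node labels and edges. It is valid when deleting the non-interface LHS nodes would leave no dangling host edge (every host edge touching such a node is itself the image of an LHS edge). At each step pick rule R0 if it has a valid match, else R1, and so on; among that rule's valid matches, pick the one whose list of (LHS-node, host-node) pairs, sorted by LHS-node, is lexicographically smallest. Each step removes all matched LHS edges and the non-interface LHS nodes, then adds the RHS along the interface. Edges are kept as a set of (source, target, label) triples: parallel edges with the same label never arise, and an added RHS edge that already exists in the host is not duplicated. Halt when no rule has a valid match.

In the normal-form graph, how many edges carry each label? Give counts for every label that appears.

Answer: p:1 r:2

Derivation:
[0] host  ⇒  7 nodes, 7 edges  {0-r->2 1-r->1 1-p->4 1-p->6 2-p->1 4-p->4 6-p->6}
[1] R0 @ {0↦3, 1↦1, 2↦4}  ⇒  5 nodes, 5 edges  {0-r->2 1-r->1 1-p->6 2-p->1 6-p->6}
[2] R0 @ {0↦5, 1↦1, 2↦6}  ⇒  3 nodes, 3 edges  {0-r->2 1-r->1 2-p->1}
halt: no rule applies after step 2
NF edges: [(0, 2, 'r'), (1, 1, 'r'), (2, 1, 'p')]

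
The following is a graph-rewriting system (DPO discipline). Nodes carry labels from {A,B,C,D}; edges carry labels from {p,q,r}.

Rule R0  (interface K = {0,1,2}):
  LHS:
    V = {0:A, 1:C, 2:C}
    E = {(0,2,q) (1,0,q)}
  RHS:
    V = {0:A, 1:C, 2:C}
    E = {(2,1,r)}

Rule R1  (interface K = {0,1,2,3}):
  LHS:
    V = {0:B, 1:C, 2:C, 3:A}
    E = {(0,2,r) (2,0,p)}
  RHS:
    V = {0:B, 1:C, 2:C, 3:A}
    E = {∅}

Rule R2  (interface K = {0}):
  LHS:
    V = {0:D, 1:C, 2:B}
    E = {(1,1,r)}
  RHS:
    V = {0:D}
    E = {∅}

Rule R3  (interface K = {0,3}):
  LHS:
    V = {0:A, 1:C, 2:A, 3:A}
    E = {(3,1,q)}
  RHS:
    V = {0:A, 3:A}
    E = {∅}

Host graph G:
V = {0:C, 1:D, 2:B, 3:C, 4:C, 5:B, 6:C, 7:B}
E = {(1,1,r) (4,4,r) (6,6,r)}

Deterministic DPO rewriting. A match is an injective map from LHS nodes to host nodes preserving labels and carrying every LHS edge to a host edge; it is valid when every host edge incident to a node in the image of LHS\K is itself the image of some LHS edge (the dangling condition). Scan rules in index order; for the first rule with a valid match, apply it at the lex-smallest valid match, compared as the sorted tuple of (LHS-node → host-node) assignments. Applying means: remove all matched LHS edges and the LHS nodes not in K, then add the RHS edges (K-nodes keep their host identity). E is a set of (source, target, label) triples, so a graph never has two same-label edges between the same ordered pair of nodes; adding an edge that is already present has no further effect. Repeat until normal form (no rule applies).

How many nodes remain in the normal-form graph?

initial: |V|=8 |E|=3  E = 1-r->1 4-r->4 6-r->6
step 1: apply R2 at {0↦1, 1↦4, 2↦2}  → |V|=6 |E|=2  E = 1-r->1 6-r->6
step 2: apply R2 at {0↦1, 1↦6, 2↦5}  → |V|=4 |E|=1  E = 1-r->1
final graph: no rule applies after step 2
NF nodes: {0:C, 1:D, 3:C, 7:B}

Answer: 4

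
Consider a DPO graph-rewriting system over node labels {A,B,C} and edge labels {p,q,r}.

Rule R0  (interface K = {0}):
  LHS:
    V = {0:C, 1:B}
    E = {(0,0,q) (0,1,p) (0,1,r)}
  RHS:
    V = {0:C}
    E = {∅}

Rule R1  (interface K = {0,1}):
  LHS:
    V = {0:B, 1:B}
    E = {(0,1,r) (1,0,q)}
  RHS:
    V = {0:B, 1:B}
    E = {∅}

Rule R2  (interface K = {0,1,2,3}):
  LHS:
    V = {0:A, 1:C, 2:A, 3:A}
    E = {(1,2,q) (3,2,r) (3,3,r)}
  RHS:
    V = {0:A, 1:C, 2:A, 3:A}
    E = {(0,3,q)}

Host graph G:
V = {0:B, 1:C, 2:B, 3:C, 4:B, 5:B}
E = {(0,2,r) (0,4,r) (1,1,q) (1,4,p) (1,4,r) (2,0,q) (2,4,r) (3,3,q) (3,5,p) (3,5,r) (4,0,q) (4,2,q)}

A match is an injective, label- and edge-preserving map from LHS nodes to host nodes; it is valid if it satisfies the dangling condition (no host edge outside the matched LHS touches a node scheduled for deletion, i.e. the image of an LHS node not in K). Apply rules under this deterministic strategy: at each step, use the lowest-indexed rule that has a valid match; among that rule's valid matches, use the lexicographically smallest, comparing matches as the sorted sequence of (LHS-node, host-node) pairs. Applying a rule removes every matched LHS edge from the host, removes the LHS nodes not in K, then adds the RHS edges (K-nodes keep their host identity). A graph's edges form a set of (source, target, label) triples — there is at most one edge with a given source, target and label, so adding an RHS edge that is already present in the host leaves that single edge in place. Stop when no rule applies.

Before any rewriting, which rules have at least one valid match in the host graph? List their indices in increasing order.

R0: 1 valid match — {0↦3, 1↦5}
R1: 3 valid matches — {0↦0, 1↦2}, {0↦0, 1↦4}, {0↦2, 1↦4}
R2: no valid match — LHS pattern not found

Answer: [R0,R1]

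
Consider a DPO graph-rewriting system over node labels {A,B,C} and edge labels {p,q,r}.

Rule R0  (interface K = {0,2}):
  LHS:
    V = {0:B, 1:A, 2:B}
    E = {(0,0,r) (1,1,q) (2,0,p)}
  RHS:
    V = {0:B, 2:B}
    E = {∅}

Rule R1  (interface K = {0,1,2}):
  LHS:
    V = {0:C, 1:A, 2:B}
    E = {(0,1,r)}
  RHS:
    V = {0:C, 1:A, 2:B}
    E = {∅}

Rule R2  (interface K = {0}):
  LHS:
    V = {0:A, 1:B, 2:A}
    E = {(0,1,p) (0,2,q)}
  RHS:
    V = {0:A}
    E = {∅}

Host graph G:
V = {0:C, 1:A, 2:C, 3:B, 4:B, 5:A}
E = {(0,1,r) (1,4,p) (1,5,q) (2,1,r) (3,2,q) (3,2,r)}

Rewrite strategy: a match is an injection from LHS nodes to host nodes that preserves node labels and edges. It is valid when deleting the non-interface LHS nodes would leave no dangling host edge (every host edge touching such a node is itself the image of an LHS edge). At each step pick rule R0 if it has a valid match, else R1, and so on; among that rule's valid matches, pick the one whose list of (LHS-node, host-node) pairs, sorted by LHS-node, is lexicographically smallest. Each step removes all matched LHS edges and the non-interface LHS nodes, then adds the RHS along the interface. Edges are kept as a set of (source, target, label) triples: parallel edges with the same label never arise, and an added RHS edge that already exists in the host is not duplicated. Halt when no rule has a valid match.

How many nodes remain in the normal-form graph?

Answer: 4

Steps:
initial: |V|=6 |E|=6  E = 0-r->1 1-p->4 1-q->5 2-r->1 3-q->2 3-r->2
step 1: apply R1 at {0↦0, 1↦1, 2↦3}  → |V|=6 |E|=5  E = 1-p->4 1-q->5 2-r->1 3-q->2 3-r->2
step 2: apply R1 at {0↦2, 1↦1, 2↦3}  → |V|=6 |E|=4  E = 1-p->4 1-q->5 3-q->2 3-r->2
step 3: apply R2 at {0↦1, 1↦4, 2↦5}  → |V|=4 |E|=2  E = 3-q->2 3-r->2
final graph: no rule applies after step 3
NF nodes: {0:C, 1:A, 2:C, 3:B}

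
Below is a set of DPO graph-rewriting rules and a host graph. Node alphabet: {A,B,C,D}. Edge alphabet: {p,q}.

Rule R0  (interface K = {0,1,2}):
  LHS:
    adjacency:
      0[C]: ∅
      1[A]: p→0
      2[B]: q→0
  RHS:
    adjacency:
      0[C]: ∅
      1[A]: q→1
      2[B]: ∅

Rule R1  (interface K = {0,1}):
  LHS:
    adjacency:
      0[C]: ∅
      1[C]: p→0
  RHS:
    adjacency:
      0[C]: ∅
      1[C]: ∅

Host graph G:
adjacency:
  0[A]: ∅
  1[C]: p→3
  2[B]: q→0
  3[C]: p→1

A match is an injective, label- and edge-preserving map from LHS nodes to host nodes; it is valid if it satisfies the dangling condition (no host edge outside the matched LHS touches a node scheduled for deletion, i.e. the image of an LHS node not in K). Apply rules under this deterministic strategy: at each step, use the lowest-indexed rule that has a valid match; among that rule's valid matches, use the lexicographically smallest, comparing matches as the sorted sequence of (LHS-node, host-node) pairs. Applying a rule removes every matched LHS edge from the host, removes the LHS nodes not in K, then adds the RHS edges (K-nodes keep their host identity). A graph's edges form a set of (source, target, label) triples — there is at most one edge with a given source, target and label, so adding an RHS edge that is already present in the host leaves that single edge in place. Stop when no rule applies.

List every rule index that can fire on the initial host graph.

R0: no valid match — LHS pattern not found
R1: 2 valid matches — {0↦1, 1↦3}, {0↦3, 1↦1}

Answer: [R1]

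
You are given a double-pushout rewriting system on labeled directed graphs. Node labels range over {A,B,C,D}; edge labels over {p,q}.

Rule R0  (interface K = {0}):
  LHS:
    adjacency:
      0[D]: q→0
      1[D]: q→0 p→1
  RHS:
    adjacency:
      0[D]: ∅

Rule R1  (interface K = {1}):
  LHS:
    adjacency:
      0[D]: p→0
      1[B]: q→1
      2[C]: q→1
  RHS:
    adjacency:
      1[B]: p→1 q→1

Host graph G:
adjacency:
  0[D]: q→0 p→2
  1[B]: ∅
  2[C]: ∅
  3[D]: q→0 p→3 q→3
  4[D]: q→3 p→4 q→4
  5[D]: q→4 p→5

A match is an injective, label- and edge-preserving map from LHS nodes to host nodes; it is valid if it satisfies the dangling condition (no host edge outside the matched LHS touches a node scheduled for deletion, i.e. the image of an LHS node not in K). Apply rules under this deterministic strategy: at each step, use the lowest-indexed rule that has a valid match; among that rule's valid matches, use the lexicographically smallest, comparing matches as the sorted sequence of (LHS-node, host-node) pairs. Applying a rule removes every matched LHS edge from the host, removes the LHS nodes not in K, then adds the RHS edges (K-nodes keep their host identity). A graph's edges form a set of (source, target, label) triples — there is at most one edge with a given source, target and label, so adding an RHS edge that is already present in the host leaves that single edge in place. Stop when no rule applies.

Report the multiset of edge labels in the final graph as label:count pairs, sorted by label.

[0] host  ⇒  6 nodes, 10 edges  {0-q->0 0-p->2 3-q->0 3-p->3 3-q->3 4-q->3 4-p->4 4-q->4 5-q->4 5-p->5}
[1] R0 @ {0↦4, 1↦5}  ⇒  5 nodes, 7 edges  {0-q->0 0-p->2 3-q->0 3-p->3 3-q->3 4-q->3 4-p->4}
[2] R0 @ {0↦3, 1↦4}  ⇒  4 nodes, 4 edges  {0-q->0 0-p->2 3-q->0 3-p->3}
[3] R0 @ {0↦0, 1↦3}  ⇒  3 nodes, 1 edges  {0-p->2}
normal form: no rule applies after step 3
NF edges: [(0, 2, 'p')]

Answer: p:1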